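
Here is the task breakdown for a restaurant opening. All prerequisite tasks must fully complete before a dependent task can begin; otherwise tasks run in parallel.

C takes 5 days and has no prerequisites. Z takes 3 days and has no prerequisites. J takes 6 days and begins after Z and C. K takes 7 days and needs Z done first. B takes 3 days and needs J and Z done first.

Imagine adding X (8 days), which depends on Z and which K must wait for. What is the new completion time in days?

18

Originally the restaurant opening takes 14 days.
With X inserted, K now waits for max(Z, X).
New critical path: Z→X→K = 3+8+7 = 18 ⇒ 18 days.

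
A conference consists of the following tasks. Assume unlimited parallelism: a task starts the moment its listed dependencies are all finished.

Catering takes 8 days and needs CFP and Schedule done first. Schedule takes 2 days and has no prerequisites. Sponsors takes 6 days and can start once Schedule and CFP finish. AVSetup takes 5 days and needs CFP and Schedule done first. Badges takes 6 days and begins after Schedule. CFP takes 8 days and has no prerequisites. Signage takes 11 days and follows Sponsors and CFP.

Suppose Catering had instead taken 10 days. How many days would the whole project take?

Actual critical path: CFP→Sponsors→Signage = 8+6+11 = 25 ⇒ 25 days.
The longest path through Catering is only 16 days, so Catering has float 9.
No other chain overtakes it, so the finish is 25 days.

25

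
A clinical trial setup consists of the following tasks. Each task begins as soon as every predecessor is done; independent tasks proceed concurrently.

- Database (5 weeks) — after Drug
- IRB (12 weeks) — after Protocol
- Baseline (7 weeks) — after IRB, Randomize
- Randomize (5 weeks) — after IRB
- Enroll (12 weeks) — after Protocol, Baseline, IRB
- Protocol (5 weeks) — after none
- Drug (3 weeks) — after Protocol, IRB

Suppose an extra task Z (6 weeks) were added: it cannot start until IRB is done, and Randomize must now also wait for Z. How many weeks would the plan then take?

47

Originally the plan takes 41 weeks.
With Z inserted, Randomize now waits for max(IRB, Z).
New critical path: Protocol→IRB→Z→Randomize→Baseline→Enroll = 5+12+6+5+7+12 = 47 ⇒ 47 weeks.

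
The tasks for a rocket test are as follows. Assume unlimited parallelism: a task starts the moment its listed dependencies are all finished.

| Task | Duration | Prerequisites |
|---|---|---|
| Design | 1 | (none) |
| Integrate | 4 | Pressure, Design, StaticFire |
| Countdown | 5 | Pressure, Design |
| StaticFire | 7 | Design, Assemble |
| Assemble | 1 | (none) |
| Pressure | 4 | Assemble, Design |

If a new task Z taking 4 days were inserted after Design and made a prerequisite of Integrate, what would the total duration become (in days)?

Originally the schedule takes 12 days.
With Z inserted, Integrate now waits for max(Pressure, Design, StaticFire, Z).
New critical path: Design→StaticFire→Integrate = 1+7+4 = 12 ⇒ 12 days.

12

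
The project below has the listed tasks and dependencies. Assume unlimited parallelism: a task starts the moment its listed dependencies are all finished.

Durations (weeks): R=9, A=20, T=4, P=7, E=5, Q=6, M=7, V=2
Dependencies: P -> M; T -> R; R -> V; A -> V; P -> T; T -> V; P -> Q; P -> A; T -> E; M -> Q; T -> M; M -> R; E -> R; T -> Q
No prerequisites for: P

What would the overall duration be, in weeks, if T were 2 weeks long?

29

The binding path is P→T→M→R→V = 7+4+7+9+2 = 29; finish at 29 weeks.
T lies on that path, so at 2 weeks the path becomes 27 weeks.
The binding chain switches to P→A→V = 7+20+2 = 29; finish 29 weeks.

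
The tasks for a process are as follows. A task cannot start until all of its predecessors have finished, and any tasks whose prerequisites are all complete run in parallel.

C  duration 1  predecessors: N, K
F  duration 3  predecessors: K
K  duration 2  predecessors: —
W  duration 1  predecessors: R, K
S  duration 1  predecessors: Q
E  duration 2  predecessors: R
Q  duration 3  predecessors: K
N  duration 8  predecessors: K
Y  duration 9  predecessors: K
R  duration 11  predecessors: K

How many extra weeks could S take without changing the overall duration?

9

Critical path: K→R→E = 2+11+2 = 15, so the finish is 15 weeks.
Longest path through S: 6 weeks (earliest finish 6, latest finish 15).
So S can slip 15 − 6 = 9 weeks.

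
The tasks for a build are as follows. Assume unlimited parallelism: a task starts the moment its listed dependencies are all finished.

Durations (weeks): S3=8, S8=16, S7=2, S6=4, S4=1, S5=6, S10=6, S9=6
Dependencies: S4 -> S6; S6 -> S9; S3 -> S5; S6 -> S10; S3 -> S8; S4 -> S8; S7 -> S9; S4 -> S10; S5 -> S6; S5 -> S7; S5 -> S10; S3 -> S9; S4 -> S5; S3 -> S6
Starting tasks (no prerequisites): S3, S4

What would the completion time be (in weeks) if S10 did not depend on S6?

Before: longest chain S3→S5→S6→S9 = 8+6+4+6 = 24, finish 24.
Without S6→S10, S10's earliest start moves from 18 to 14.
After: S3→S5→S6→S9 = 8+6+4+6 = 24 → 24 weeks.

24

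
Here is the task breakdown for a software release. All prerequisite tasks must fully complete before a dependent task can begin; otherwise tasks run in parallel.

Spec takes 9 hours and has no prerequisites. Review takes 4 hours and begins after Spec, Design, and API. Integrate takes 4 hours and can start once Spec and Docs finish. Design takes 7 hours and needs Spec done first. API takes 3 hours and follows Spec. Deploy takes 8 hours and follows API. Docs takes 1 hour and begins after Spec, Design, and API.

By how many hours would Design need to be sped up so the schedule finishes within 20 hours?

1

Current finish: 21 hours; target: 20.
Design is on every critical path, so each hour cut from Design cuts the finish by one (this holds down to a finish of 20).
Need 21 − 20 = 1 hour off Design → Design becomes 6 hours, finish becomes 20.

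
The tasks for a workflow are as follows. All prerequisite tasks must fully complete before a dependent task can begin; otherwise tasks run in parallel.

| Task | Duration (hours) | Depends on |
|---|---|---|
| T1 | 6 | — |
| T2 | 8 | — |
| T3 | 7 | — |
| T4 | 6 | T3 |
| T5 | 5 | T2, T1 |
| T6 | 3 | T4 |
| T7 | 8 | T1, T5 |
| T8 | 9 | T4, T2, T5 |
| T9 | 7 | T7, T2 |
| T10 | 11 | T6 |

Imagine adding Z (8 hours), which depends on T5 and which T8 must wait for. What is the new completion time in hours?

30

Originally the plan takes 28 hours.
With Z inserted, T8 now waits for max(T4, T2, T5, Z).
New critical path: T2→T5→Z→T8 = 8+5+8+9 = 30 ⇒ 30 hours.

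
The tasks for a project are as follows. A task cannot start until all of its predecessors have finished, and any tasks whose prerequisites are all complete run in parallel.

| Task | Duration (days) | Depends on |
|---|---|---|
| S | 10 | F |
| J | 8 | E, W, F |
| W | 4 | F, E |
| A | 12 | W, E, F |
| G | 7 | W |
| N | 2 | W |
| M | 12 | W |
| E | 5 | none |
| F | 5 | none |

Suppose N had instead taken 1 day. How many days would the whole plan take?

Actual critical path: F→W→M = 5+4+12 = 21 ⇒ 21 days.
N has 10 days of float (longest path through it is 11).
No other chain overtakes it, so the finish is 21 days.

21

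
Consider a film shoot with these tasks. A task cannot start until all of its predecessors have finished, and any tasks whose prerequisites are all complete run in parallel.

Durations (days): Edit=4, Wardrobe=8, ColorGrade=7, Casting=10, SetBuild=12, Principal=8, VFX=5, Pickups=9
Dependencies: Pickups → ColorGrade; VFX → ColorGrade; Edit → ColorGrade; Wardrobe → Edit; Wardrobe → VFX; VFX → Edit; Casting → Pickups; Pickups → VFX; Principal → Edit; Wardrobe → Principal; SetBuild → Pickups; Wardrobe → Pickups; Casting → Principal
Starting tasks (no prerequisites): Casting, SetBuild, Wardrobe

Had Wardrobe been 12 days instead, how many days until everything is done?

Baseline: SetBuild→Pickups→VFX→Edit→ColorGrade = 12+9+5+4+7 = 37 → 37 days.
The longest path through Wardrobe is only 33 days, so Wardrobe has float 4.
No other chain overtakes it, so the finish is 37 days.

37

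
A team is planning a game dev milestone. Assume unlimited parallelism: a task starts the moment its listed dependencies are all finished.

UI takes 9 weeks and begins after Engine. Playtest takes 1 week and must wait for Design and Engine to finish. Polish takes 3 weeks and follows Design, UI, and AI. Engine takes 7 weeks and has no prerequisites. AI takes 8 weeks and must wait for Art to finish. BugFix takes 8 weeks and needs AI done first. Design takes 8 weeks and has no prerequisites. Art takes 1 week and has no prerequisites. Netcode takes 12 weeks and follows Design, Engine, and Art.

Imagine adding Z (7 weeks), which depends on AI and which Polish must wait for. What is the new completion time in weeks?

Originally the job takes 20 weeks.
With Z inserted, Polish now waits for max(Design, UI, AI, Z).
New critical path: Design→Netcode = 8+12 = 20 ⇒ 20 weeks.

20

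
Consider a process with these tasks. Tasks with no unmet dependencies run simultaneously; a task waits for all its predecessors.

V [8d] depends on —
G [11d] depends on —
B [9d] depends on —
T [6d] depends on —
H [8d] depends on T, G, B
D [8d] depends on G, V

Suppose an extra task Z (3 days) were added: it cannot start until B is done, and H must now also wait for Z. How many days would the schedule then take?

Originally the schedule takes 19 days.
With Z inserted, H now waits for max(T, G, B, Z).
New critical path: B→Z→H = 9+3+8 = 20 ⇒ 20 days.

20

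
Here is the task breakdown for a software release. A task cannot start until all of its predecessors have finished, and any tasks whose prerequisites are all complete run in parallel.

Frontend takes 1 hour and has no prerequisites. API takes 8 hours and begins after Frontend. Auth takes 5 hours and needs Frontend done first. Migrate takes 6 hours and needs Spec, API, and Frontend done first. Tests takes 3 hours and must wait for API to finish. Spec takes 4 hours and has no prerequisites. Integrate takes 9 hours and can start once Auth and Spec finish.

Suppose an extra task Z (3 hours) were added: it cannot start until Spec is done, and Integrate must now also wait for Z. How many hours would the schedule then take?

16

Originally the schedule takes 15 hours.
With Z inserted, Integrate now waits for max(Auth, Spec, Z).
New critical path: Spec→Z→Integrate = 4+3+9 = 16 ⇒ 16 hours.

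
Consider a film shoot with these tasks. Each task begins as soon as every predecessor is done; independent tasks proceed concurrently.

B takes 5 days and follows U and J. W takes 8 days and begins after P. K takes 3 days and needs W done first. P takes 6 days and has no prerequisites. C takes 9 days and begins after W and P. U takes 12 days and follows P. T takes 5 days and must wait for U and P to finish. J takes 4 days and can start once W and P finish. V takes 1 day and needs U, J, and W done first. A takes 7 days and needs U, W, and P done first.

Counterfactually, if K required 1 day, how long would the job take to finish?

As given, the longest chain is P→U→A = 6+12+7 = 25, so the finish is 25 days.
K has 8 days of float (longest path through it is 17).
The critical path is still P→U→A; finish is now 25 days.

25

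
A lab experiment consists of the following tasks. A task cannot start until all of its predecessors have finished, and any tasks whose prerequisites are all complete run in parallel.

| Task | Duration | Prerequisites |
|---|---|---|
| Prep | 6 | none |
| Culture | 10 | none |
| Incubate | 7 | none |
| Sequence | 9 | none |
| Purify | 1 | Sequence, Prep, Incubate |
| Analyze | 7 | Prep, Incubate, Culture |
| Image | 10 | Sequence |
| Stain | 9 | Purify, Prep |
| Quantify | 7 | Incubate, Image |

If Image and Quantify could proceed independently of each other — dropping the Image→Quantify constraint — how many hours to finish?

19

Original critical path: Sequence→Image→Quantify = 9+10+7 = 26 ⇒ 26 hours.
Without Image→Quantify, Quantify's earliest start moves from 19 to 7.
The longest chain is now Sequence→Purify→Stain = 9+1+9 = 19, so the lab experiment takes 19 hours.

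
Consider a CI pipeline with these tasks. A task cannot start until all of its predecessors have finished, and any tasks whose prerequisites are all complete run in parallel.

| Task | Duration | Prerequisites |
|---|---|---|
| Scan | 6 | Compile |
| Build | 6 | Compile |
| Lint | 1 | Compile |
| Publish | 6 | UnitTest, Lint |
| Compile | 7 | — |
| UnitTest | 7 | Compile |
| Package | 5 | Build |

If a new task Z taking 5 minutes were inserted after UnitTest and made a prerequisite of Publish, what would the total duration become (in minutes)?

25

Originally the plan takes 20 minutes.
With Z inserted, Publish now waits for max(UnitTest, Lint, Z).
New critical path: Compile→UnitTest→Z→Publish = 7+7+5+6 = 25 ⇒ 25 minutes.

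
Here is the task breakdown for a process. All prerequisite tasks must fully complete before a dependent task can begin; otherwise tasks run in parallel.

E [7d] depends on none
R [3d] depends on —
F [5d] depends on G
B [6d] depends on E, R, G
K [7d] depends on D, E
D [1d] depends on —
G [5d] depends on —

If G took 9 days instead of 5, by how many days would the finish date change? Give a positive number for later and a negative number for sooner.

1

As given, the longest chain is E→K = 7+7 = 14, so the finish is 14 days.
G has 3 days of float (longest path through it is 11).
Now G→B = 9+6 = 15 is longest, so the finish becomes 15 days.
Change in finish: 15 − 14 = +1 days.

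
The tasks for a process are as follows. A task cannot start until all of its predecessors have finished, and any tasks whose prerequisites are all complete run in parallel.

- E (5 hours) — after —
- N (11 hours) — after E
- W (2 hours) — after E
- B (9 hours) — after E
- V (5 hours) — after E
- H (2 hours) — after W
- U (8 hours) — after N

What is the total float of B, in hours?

The longest chain is E→N→U = 5+11+8 = 24; overall finish 24 hours.
Longest path through B: 14 hours (earliest finish 14, latest finish 24).
So B can slip 24 − 14 = 10 hours.

10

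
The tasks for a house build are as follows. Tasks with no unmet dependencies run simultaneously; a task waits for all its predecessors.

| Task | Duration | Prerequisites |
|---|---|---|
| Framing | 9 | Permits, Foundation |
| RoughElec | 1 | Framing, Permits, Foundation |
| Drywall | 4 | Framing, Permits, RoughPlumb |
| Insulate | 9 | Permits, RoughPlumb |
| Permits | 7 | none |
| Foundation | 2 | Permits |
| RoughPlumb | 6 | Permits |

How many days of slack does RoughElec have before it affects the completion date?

3

Permits→Foundation→Framing→Drywall = 7+2+9+4 = 22 sets the makespan at 22 days.
Longest path through RoughElec: 19 days (earliest finish 19, latest finish 22).
Float = 22 − 19 = 3.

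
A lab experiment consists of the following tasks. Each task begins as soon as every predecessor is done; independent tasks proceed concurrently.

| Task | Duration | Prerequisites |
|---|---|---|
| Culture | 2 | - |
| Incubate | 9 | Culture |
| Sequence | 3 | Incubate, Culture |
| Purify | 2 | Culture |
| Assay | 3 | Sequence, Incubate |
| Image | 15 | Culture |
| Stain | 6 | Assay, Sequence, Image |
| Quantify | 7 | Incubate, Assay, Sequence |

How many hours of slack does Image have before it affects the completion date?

1

Culture→Incubate→Sequence→Assay→Quantify = 2+9+3+3+7 = 24 sets the makespan at 24 hours.
Longest path through Image: 23 hours (earliest finish 17, latest finish 18).
Float = 24 − 23 = 1.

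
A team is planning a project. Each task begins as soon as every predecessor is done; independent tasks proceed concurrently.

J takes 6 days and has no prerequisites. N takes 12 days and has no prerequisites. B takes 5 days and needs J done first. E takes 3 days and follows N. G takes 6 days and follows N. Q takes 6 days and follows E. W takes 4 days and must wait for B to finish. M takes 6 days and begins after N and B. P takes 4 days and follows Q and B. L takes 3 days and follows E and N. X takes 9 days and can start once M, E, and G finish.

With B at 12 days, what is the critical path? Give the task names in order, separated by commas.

Critical path before the change: N→G→X = 12+6+9 = 27 giving 27 days.
The longest path through B is only 26 days, so B has float 1.
New critical path: J→B→M→X = 6+12+6+9 = 33 ⇒ 33 days.

J, B, M, X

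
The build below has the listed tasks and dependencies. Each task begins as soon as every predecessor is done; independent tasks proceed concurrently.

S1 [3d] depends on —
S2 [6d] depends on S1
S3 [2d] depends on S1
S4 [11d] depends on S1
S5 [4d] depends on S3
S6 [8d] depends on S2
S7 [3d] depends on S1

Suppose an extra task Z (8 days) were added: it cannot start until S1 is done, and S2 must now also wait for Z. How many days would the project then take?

25

Originally the project takes 17 days.
With Z inserted, S2 now waits for max(S1, Z).
New critical path: S1→Z→S2→S6 = 3+8+6+8 = 25 ⇒ 25 days.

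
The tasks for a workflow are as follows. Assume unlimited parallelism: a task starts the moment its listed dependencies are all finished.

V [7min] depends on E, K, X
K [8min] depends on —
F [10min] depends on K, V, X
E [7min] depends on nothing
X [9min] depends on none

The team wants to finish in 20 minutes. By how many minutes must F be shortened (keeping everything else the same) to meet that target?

Current finish: 26 minutes; target: 20.
F is on every critical path, so each minute cut from F cuts the finish by one (this holds down to a finish of 17).
Need 26 − 20 = 6 minutes off F → F becomes 4 minutes, finish becomes 20.

6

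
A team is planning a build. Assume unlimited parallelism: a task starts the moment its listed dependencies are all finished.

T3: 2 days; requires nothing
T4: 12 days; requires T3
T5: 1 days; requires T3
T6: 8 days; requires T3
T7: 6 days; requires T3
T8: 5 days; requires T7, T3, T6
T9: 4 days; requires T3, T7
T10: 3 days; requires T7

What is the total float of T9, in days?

Critical path: T3→T6→T8 = 2+8+5 = 15, so the finish is 15 days.
Longest path through T9: 12 days (earliest finish 12, latest finish 15).
Slack of T9 = 11 − 8 = 3 days.

3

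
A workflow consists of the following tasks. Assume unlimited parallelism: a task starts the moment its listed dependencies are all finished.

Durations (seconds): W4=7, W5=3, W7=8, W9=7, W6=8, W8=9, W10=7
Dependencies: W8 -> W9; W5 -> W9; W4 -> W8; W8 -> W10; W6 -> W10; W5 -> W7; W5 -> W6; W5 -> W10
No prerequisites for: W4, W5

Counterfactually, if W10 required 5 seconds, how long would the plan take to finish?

Critical path before the change: W4→W8→W10 = 7+9+7 = 23 giving 23 seconds.
W10 is on the critical path; changing it to 5 makes that path 21 seconds.
New critical path: W4→W8→W9 = 7+9+7 = 23 ⇒ 23 seconds.

23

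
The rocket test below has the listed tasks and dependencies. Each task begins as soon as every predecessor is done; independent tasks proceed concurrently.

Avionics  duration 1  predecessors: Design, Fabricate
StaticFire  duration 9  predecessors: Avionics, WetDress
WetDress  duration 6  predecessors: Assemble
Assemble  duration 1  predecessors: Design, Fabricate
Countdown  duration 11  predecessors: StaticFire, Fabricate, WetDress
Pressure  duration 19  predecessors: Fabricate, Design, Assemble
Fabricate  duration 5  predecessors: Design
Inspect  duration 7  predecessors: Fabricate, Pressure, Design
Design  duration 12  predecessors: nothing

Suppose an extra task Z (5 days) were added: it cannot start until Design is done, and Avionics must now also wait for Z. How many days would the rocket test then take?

Originally the rocket test takes 44 days.
With Z inserted, Avionics now waits for max(Design, Fabricate, Z).
New critical path: Design→Fabricate→Assemble→Pressure→Inspect = 12+5+1+19+7 = 44 ⇒ 44 days.

44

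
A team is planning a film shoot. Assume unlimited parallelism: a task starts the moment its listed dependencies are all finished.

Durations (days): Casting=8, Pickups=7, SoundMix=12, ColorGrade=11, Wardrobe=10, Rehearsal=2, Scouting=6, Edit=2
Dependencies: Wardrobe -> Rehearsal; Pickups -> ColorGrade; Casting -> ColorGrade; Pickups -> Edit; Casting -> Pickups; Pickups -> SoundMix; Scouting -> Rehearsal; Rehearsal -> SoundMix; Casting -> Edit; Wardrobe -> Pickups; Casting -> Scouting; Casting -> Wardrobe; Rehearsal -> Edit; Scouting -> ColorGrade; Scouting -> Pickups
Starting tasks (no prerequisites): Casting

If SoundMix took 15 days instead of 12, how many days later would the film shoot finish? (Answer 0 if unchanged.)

3

As given, the longest chain is Casting→Wardrobe→Pickups→SoundMix = 8+10+7+12 = 37, so the finish is 37 days.
Since SoundMix is critical, the +3 change carries straight to that chain (now 40 days).
No other chain overtakes it, so the finish is 40 days.
Change in finish: 40 − 37 = +3 days.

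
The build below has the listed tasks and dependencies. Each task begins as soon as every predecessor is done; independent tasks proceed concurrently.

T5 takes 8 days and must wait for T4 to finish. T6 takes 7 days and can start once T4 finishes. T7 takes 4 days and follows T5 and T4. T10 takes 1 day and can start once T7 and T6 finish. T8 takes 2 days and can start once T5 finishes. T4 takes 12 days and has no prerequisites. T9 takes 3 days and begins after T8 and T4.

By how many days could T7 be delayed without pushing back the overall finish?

T4→T5→T7→T10 = 12+8+4+1 = 25 sets the makespan at 25 days.
Longest path through T7: 25 days (earliest finish 24, latest finish 24).
So T7 can slip 24 − 24 = 0 days.

0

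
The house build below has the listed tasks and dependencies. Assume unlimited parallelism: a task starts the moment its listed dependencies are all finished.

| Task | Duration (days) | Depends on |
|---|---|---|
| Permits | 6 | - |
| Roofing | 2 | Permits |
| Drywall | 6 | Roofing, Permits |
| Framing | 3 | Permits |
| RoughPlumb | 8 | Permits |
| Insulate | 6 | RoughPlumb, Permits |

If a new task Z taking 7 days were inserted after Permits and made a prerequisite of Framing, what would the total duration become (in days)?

Originally the house build takes 20 days.
With Z inserted, Framing now waits for max(Permits, Z).
New critical path: Permits→RoughPlumb→Insulate = 6+8+6 = 20 ⇒ 20 days.

20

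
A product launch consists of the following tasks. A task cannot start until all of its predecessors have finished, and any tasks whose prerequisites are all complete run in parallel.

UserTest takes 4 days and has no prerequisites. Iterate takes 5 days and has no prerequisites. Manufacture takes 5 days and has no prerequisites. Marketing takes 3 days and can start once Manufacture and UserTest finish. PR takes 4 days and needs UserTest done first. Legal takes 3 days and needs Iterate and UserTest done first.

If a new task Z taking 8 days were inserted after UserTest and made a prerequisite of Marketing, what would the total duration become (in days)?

Originally the plan takes 8 days.
With Z inserted, Marketing now waits for max(Manufacture, UserTest, Z).
New critical path: UserTest→Z→Marketing = 4+8+3 = 15 ⇒ 15 days.

15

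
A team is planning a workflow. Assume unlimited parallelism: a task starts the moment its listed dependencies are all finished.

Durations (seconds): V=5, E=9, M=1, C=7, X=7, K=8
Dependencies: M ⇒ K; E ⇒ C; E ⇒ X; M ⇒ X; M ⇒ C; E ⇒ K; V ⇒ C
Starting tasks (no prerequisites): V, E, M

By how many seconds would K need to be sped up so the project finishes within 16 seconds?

Current finish: 17 seconds; target: 16.
K is on every critical path, so each second cut from K cuts the finish by one (this holds down to a finish of 16).
Need 17 − 16 = 1 second off K → K becomes 7 seconds, finish becomes 16.

1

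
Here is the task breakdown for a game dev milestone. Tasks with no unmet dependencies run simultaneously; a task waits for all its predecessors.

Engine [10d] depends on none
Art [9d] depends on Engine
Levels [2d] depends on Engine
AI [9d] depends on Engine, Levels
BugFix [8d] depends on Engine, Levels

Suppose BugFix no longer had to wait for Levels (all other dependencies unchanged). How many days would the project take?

Original critical path: Engine→Levels→AI = 10+2+9 = 21 ⇒ 21 days.
Without Levels→BugFix, BugFix's earliest start moves from 12 to 10.
New critical path: Engine→Levels→AI = 10+2+9 = 21 ⇒ 21 days.

21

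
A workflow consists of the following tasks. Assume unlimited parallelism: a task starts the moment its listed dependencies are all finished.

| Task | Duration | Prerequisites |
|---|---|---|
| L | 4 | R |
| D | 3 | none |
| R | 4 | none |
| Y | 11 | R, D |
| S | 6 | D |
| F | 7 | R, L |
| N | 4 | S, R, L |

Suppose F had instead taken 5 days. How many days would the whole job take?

15

The binding path is R→L→F = 4+4+7 = 15; finish at 15 days.
F is on the critical path; changing it to 5 makes that path 13 days.
Now R→Y = 4+11 = 15 is longest, so the finish becomes 15 days.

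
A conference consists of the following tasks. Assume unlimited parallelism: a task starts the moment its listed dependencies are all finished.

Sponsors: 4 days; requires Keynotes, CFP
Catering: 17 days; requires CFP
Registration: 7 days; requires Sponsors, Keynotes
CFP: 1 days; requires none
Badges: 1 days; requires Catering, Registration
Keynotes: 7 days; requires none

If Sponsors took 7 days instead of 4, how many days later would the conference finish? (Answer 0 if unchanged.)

3

Critical path before the change: Keynotes→Sponsors→Registration→Badges = 7+4+7+1 = 19 giving 19 days.
Sponsors is on the critical path; changing it to 7 makes that path 22 days.
The critical path is still Keynotes→Sponsors→Registration→Badges; finish is now 22 days.
Change in finish: 22 − 19 = +3 days.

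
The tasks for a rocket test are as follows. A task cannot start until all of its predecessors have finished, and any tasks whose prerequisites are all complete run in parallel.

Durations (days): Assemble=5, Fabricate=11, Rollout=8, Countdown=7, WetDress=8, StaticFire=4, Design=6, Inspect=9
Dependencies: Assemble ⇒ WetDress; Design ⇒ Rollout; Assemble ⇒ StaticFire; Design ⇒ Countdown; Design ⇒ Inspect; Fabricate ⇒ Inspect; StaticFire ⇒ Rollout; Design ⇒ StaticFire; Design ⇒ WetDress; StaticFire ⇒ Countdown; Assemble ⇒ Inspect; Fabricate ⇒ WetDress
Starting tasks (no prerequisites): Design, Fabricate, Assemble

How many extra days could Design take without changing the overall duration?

2

Fabricate→Inspect = 11+9 = 20 sets the makespan at 20 days.
Longest path through Design: 18 days (earliest finish 6, latest finish 8).
Slack of Design = 2 − 0 = 2 days.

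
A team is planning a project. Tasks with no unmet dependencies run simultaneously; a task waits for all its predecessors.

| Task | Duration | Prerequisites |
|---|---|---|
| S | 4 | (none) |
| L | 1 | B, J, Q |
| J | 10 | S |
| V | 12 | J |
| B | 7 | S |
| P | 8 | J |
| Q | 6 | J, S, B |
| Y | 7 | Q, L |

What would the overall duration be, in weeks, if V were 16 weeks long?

30

The binding path is S→J→Q→L→Y = 4+10+6+1+7 = 28; finish at 28 weeks.
V has 2 weeks of float (longest path through it is 26).
New critical path: S→J→V = 4+10+16 = 30 ⇒ 30 weeks.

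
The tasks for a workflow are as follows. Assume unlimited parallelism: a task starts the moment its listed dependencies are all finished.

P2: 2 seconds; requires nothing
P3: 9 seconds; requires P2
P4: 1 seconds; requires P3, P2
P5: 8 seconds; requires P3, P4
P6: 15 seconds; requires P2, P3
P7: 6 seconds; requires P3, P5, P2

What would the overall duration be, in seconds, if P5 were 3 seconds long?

26

Baseline: P2→P3→P4→P5→P7 = 2+9+1+8+6 = 26 → 26 seconds.
P5 lies on that path, so at 3 seconds the path becomes 21 seconds.
Now P2→P3→P6 = 2+9+15 = 26 is longest, so the finish becomes 26 seconds.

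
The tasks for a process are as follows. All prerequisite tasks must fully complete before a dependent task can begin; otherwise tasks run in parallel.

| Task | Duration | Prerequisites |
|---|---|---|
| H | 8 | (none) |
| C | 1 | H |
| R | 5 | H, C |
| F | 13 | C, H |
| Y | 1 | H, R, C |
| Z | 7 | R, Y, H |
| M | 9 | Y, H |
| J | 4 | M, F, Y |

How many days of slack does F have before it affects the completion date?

2

H→C→R→Y→M→J = 8+1+5+1+9+4 = 28 sets the makespan at 28 days.
Longest path through F: 26 days (earliest finish 22, latest finish 24).
Slack of F = 11 − 9 = 2 days.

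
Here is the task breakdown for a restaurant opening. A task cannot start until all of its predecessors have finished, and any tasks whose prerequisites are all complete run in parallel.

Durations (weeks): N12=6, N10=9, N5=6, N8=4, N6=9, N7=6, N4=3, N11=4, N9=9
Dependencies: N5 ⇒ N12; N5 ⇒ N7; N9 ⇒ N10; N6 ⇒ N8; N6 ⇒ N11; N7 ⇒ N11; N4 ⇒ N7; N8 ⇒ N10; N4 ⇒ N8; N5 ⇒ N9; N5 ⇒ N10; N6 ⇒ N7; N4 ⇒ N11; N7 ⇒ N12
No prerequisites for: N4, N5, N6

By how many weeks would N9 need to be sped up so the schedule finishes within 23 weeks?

Current finish: 24 weeks; target: 23.
N9 is on every critical path, so each week cut from N9 cuts the finish by one (this holds down to a finish of 22).
Need 24 − 23 = 1 week off N9 → N9 becomes 8 weeks, finish becomes 23.

1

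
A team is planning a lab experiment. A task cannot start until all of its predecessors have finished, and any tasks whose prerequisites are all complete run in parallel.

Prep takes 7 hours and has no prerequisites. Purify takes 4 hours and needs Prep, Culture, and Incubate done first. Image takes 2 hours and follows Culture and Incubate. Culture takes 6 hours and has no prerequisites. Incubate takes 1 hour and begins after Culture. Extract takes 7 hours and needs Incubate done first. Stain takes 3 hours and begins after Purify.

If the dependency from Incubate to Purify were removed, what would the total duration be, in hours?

14

Before: longest chain Prep→Purify→Stain = 7+4+3 = 14, finish 14.
Dropping Incubate→Purify doesn't change Purify's earliest start (7); another predecessor still binds.
New critical path: Prep→Purify→Stain = 7+4+3 = 14 ⇒ 14 hours.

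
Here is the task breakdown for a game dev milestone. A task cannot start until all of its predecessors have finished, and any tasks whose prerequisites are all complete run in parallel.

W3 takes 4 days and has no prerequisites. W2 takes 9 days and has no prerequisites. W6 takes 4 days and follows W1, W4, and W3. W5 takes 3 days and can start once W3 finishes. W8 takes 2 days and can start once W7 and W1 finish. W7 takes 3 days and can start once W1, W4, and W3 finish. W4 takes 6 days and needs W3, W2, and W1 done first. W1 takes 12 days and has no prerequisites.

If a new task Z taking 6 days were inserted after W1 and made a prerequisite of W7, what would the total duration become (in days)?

Originally the job takes 23 days.
With Z inserted, W7 now waits for max(W1, W4, W3, Z).
New critical path: W1→Z→W7→W8 = 12+6+3+2 = 23 ⇒ 23 days.

23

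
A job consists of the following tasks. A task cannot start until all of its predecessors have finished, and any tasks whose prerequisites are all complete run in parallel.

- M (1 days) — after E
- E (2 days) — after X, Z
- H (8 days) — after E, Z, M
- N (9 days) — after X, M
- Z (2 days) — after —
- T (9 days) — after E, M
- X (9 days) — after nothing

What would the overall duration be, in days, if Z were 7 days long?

The binding path is X→E→M→N = 9+2+1+9 = 21; finish at 21 days.
Z has 7 days of float (longest path through it is 14).
That remains the longest chain; total 21 days.

21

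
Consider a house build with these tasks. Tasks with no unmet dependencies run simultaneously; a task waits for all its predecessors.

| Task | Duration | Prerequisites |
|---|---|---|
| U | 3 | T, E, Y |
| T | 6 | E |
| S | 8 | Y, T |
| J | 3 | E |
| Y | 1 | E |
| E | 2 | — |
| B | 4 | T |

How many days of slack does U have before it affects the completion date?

5

The longest chain is E→T→S = 2+6+8 = 16; overall finish 16 days.
U finishes as early as 11 and must finish by 16.
Float = 16 − 11 = 5.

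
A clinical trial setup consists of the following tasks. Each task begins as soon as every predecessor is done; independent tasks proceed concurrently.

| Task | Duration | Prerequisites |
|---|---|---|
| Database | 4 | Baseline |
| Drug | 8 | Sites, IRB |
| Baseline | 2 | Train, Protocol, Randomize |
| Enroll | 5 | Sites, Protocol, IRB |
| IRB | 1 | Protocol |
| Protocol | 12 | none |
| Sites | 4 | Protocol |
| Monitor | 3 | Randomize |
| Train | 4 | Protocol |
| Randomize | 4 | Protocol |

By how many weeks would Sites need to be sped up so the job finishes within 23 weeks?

1

Current finish: 24 weeks; target: 23.
Sites is on every critical path, so each week cut from Sites cuts the finish by one (this holds down to a finish of 22).
Need 24 − 23 = 1 week off Sites → Sites becomes 3 weeks, finish becomes 23.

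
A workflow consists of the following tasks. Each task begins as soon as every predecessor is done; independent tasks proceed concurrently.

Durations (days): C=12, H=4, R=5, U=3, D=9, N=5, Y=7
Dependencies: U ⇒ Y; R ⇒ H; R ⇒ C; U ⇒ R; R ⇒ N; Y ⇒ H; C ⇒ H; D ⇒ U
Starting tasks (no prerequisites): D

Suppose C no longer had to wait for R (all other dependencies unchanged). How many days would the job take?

23

With the dependency in place, D→U→R→C→H = 9+3+5+12+4 = 33 sets the finish at 33 days.
Without R→C, C's earliest start moves from 17 to 0.
New critical path: D→U→Y→H = 9+3+7+4 = 23 ⇒ 23 days.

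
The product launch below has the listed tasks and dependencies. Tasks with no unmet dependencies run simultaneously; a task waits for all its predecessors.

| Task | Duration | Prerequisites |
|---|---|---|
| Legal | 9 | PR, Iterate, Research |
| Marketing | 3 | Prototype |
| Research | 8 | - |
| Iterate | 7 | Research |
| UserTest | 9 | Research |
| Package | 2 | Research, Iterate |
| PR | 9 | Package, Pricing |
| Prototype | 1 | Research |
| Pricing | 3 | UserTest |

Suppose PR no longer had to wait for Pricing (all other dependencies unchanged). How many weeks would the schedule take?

35

With the dependency in place, Research→UserTest→Pricing→PR→Legal = 8+9+3+9+9 = 38 sets the finish at 38 weeks.
Without Pricing→PR, PR's earliest start moves from 20 to 17.
After: Research→Iterate→Package→PR→Legal = 8+7+2+9+9 = 35 → 35 weeks.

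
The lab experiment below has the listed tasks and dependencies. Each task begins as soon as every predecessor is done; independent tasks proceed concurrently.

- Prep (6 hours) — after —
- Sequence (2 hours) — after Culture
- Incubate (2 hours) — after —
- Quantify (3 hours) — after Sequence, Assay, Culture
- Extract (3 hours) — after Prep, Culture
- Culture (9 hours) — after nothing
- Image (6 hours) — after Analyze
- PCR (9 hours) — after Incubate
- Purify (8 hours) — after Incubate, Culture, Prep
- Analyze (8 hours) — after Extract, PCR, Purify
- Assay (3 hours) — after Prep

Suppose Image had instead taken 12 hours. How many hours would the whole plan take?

37

Critical path before the change: Culture→Purify→Analyze→Image = 9+8+8+6 = 31 giving 31 hours.
Image is on the critical path; changing it to 12 makes that path 37 hours.
That remains the longest chain; total 37 hours.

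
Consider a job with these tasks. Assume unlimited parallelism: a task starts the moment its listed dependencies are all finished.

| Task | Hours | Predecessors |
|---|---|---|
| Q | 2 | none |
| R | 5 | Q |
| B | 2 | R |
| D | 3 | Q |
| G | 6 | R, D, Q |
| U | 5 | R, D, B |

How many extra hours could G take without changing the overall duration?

The longest chain is Q→R→B→U = 2+5+2+5 = 14; overall finish 14 hours.
G finishes as early as 13 and must finish by 14.
Float = 14 − 13 = 1.

1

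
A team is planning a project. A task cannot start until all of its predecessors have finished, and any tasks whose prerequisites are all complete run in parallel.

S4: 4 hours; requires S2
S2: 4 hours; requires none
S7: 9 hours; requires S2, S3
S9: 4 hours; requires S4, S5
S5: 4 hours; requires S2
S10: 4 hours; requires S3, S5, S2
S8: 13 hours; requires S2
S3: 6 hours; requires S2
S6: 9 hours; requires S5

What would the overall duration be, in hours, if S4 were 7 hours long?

19

Baseline: S2→S3→S7 = 4+6+9 = 19 → 19 hours.
S4 has 7 hours of float (longest path through it is 12).
No other chain overtakes it, so the finish is 19 hours.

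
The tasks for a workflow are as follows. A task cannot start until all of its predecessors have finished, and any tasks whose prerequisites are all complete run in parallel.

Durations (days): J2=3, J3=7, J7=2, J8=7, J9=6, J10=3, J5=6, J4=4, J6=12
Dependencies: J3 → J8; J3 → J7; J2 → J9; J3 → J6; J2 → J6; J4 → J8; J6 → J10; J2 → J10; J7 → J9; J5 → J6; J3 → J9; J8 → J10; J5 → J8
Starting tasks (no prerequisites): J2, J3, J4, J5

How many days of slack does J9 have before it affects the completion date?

7

J3→J6→J10 = 7+12+3 = 22 sets the makespan at 22 days.
The longest chain containing J9 totals 15 days.
So J9 can slip 22 − 15 = 7 days.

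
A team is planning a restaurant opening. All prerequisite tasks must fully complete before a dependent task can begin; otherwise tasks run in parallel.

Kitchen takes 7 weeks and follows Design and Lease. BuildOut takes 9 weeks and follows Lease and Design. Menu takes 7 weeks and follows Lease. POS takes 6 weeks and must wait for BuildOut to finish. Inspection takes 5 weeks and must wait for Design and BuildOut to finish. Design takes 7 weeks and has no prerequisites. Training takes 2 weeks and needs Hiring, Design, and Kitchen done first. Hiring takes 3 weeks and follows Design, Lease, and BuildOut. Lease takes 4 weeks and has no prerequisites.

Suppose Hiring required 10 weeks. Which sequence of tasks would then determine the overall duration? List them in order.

Baseline: Design→BuildOut→POS = 7+9+6 = 22 → 22 weeks.
Hiring is off the critical path — its longest chain is 21 weeks, giving 1 of slack.
New critical path: Design→BuildOut→Hiring→Training = 7+9+10+2 = 28 ⇒ 28 weeks.

Design, BuildOut, Hiring, Training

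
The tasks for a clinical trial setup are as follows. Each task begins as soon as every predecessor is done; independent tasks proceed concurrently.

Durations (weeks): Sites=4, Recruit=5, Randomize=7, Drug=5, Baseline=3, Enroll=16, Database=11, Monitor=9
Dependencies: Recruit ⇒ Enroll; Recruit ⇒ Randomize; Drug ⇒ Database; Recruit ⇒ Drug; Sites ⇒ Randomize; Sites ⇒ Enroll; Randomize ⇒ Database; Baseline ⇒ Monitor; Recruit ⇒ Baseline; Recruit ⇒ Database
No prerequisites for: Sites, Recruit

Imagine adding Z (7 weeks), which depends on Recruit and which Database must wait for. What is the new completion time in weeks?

Originally the job takes 23 weeks.
With Z inserted, Database now waits for max(Drug, Randomize, Recruit, Z).
New critical path: Recruit→Z→Database = 5+7+11 = 23 ⇒ 23 weeks.

23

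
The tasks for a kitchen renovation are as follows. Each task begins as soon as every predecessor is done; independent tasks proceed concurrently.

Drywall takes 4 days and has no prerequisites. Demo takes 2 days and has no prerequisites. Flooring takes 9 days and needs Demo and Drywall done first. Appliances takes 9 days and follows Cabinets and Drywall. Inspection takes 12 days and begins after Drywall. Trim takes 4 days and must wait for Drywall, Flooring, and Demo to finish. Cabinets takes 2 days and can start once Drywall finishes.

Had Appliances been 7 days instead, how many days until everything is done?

Critical path before the change: Drywall→Flooring→Trim = 4+9+4 = 17 giving 17 days.
The longest path through Appliances is only 15 days, so Appliances has float 2.
No other chain overtakes it, so the finish is 17 days.

17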